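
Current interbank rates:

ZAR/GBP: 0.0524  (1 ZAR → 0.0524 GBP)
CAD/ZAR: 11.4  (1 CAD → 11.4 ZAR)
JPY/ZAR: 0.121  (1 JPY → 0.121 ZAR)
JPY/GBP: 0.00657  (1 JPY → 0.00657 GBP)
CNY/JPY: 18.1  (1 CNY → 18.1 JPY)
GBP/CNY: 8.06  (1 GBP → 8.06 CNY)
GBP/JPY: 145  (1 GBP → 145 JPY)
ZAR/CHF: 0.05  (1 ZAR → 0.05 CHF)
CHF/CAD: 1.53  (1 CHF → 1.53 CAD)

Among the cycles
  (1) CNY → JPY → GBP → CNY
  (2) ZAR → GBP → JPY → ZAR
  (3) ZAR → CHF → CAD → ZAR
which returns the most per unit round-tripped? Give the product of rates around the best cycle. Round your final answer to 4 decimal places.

0.9585

(1) 18.1 × 0.00657 × 8.06 = 0.95847
(2) 0.0524 × 145 × 0.121 = 0.91936
(3) 0.05 × 1.53 × 11.4 = 0.87210
Highest is cycle (1) at 0.9585 (≤1, no arbitrage).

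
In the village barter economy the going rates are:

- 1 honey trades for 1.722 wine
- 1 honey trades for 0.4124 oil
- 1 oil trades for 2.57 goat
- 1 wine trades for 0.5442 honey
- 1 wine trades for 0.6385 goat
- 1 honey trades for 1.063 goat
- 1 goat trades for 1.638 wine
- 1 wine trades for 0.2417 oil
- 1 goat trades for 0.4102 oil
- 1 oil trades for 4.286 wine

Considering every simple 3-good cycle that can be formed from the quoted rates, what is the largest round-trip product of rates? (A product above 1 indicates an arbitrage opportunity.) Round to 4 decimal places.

1.1226

goat→oil→wine→goat: 0.4102 × 4.286 × 0.6385 = 1.12256
goat→wine→oil→goat: 1.638 × 0.2417 × 2.57 = 1.01747
oil→wine→honey→oil: 4.286 × 0.5442 × 0.4124 = 0.96190
goat→wine→honey→goat: 1.638 × 0.5442 × 1.063 = 0.94756
Maximum is goat→oil→wine→goat at 1.1226; arbitrage exists.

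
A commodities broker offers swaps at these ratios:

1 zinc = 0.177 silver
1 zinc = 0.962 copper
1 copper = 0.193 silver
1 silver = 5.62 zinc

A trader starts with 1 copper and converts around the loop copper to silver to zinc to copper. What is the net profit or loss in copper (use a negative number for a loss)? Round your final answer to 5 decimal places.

0.04344

1 copper × 0.193 = 0.193 silver
0.193 silver × 5.62 = 1.08466 zinc
1.08466 zinc × 0.962 = 1.04344292 copper
Net change: 1.04344292 − 1 = 0.04344292 copper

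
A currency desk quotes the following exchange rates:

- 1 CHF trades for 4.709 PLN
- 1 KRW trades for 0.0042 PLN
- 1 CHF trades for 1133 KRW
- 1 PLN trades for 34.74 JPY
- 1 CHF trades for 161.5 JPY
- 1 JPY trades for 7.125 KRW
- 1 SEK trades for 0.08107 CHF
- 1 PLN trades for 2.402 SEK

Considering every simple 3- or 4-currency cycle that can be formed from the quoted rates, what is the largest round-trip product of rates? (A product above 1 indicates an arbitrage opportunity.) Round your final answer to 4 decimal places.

JPY→KRW→PLN→JPY: 7.125 × 0.0042 × 34.74 = 1.03959
SEK→CHF→KRW→PLN→SEK: 0.08107 × 1133 × 0.0042 × 2.402 = 0.92664
SEK→CHF→PLN→SEK: 0.08107 × 4.709 × 2.402 = 0.91698
Maximum is JPY→KRW→PLN→JPY at 1.0396; arbitrage exists.

1.0396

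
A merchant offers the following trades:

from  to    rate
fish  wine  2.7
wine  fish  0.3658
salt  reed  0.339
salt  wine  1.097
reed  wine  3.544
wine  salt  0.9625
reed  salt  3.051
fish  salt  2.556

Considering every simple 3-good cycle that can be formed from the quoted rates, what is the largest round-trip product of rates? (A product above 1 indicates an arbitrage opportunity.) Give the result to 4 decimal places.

1.1564

reed→wine→salt→reed: 3.544 × 0.9625 × 0.339 = 1.15636
wine→fish→salt→wine: 0.3658 × 2.556 × 1.097 = 1.02568
Maximum is reed→wine→salt→reed at 1.1564; arbitrage exists.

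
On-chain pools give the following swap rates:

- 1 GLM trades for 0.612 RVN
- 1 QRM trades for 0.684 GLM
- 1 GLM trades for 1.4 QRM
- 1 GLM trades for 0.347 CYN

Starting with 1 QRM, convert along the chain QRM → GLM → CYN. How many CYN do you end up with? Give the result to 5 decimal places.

1 QRM × 0.684 = 0.684 GLM
0.684 GLM × 0.347 = 0.237348 CYN

0.23735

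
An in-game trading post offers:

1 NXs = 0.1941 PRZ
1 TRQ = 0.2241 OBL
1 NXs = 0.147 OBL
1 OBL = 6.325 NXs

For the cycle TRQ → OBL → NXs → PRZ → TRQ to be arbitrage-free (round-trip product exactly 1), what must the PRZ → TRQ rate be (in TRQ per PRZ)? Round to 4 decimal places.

Known legs of the cycle: 0.2241 × 6.325 × 0.1941 = 0.27512364825
For no arbitrage the full-cycle product must be 1, so the missing rate is 1 / 0.27512364825 ≈ 3.634729.

3.6347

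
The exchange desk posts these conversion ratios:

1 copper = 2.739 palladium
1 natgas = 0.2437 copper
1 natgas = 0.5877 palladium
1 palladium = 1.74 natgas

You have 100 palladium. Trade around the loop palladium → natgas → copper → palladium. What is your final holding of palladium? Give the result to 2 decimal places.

100 palladium × 1.74 = 174 natgas
174 natgas × 0.2437 = 42.4038 copper
42.4038 copper × 2.739 = 116.1440082 palladium

116.14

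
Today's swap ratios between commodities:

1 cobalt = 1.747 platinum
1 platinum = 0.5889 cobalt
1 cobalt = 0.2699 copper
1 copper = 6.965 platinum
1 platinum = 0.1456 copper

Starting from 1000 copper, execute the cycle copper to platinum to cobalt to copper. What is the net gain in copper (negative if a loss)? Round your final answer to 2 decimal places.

107.05

1000 copper × 6.965 = 6965 platinum
6965 platinum × 0.5889 = 4101.6885 cobalt
4101.6885 cobalt × 0.2699 = 1107.04572615 copper
Net change: 1107.04572615 − 1000 = 107.04572615 copper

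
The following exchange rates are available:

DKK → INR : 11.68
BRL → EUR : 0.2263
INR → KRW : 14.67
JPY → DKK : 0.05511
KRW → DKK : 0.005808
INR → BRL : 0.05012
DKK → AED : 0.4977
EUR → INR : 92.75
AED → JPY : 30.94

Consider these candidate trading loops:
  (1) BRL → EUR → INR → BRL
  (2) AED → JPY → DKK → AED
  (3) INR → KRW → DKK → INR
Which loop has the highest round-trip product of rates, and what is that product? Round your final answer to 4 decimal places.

1.0520

(1) 0.2263 × 92.75 × 0.05012 = 1.05198
(2) 30.94 × 0.05511 × 0.4977 = 0.84863
(3) 14.67 × 0.005808 × 11.68 = 0.99518
Highest is cycle (1) at 1.0520 (>1, arbitrage).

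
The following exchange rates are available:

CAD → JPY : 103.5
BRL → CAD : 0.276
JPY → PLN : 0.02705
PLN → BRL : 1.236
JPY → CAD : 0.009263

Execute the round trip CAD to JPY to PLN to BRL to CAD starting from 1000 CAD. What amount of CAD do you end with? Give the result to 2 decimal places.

1000 CAD × 103.5 = 103500 JPY
103500 JPY × 0.02705 = 2799.675 PLN
2799.675 PLN × 1.236 = 3460.3983 BRL
3460.3983 BRL × 0.276 = 955.0699308 CAD

955.07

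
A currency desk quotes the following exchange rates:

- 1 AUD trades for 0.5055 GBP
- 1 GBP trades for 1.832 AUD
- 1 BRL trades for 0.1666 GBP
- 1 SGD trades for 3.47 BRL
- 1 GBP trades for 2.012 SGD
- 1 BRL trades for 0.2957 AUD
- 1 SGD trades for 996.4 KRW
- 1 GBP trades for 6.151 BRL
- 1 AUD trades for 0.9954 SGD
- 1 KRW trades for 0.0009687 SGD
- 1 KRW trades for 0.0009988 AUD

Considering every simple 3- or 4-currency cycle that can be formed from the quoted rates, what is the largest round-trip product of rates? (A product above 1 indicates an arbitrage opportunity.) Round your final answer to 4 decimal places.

BRL→GBP→SGD→BRL: 0.1666 × 2.012 × 3.47 = 1.16314
AUD→SGD→BRL→GBP→AUD: 0.9954 × 3.47 × 0.1666 × 1.832 = 1.05421
AUD→GBP→SGD→BRL→AUD: 0.5055 × 2.012 × 3.47 × 0.2957 = 1.04359
AUD→SGD→BRL→AUD: 0.9954 × 3.47 × 0.2957 = 1.02136
AUD→GBP→SGD→KRW→AUD: 0.5055 × 2.012 × 996.4 × 0.0009988 = 1.01219
AUD→SGD→KRW→AUD: 0.9954 × 996.4 × 0.0009988 = 0.99063
AUD→GBP→BRL→AUD: 0.5055 × 6.151 × 0.2957 = 0.91943
Maximum is BRL→GBP→SGD→BRL at 1.1631; arbitrage exists.

1.1631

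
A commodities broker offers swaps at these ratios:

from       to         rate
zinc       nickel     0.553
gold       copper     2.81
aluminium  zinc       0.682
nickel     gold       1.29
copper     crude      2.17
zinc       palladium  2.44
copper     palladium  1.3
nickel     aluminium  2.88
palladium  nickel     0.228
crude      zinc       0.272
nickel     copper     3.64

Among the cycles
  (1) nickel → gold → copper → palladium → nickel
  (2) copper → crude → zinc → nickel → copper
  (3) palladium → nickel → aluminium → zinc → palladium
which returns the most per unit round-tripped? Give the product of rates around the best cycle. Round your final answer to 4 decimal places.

(1) 1.29 × 2.81 × 1.3 × 0.228 = 1.07442
(2) 2.17 × 0.272 × 0.553 × 3.64 = 1.18811
(3) 0.228 × 2.88 × 0.682 × 2.44 = 1.09270
Highest is cycle (2) at 1.1881 (>1, arbitrage).

1.1881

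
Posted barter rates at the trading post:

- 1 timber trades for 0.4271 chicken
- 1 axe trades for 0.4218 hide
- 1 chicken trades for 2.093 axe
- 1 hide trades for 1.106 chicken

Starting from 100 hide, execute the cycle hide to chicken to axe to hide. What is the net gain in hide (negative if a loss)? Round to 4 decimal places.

-2.3593

100 hide × 1.106 = 110.6 chicken
110.6 chicken × 2.093 = 231.4858 axe
231.4858 axe × 0.4218 = 97.64071044 hide
Net change: 97.64071044 − 100 = -2.35928956 hide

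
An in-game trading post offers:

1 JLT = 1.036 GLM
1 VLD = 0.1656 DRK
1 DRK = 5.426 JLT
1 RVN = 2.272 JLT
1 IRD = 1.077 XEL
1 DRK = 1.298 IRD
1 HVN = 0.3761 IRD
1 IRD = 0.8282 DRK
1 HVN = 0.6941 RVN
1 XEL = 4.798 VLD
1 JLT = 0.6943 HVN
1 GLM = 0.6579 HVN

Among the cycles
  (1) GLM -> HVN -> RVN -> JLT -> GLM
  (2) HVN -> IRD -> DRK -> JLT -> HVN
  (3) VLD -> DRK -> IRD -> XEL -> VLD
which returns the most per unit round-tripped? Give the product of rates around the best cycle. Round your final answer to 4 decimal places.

1.1735

(1) 0.6579 × 0.6941 × 2.272 × 1.036 = 1.07486
(2) 0.3761 × 0.8282 × 5.426 × 0.6943 = 1.17345
(3) 0.1656 × 1.298 × 1.077 × 4.798 = 1.11074
Highest is cycle (2) at 1.1735 (>1, arbitrage).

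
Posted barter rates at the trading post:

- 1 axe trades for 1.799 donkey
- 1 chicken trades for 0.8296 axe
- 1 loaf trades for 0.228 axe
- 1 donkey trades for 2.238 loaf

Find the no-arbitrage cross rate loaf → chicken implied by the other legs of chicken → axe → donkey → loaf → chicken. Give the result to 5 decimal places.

Known legs of the cycle: 0.8296 × 1.799 × 2.238 = 3.3401039952
For no arbitrage the full-cycle product must be 1, so the missing rate is 1 / 3.3401039952 ≈ 0.2993919.

0.29939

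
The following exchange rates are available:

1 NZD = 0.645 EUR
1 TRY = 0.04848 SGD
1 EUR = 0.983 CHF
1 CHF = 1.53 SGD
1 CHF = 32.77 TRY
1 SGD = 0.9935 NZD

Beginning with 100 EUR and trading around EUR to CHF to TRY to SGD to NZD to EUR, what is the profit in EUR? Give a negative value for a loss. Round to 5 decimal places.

0.07375

100 EUR × 0.983 = 98.3 CHF
98.3 CHF × 32.77 = 3221.291 TRY
3221.291 TRY × 0.04848 = 156.16818768 SGD
156.16818768 SGD × 0.9935 = 155.15309446008 NZD
155.15309446008 NZD × 0.645 = 100.0737459267516 EUR
Net change: 100.0737459267516 − 100 = 0.0737459267516 EUR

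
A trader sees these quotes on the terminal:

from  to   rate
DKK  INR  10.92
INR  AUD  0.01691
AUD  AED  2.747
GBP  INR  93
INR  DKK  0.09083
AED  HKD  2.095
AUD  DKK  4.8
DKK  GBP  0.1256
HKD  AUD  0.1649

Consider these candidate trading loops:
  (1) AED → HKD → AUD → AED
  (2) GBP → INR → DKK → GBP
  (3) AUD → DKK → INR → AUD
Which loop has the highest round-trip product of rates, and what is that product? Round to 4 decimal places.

(1) 2.095 × 0.1649 × 2.747 = 0.94899
(2) 93 × 0.09083 × 0.1256 = 1.06097
(3) 4.8 × 10.92 × 0.01691 = 0.88635
Highest is cycle (2) at 1.0610 (>1, arbitrage).

1.0610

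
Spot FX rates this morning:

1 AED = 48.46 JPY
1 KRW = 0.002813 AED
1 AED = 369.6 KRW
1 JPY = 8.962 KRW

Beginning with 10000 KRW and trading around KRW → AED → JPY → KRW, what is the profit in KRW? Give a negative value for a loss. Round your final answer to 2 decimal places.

2216.82

10000 KRW × 0.002813 = 28.13 AED
28.13 AED × 48.46 = 1363.1798 JPY
1363.1798 JPY × 8.962 = 12216.8173676 KRW
Net change: 12216.8173676 − 10000 = 2216.8173676 KRW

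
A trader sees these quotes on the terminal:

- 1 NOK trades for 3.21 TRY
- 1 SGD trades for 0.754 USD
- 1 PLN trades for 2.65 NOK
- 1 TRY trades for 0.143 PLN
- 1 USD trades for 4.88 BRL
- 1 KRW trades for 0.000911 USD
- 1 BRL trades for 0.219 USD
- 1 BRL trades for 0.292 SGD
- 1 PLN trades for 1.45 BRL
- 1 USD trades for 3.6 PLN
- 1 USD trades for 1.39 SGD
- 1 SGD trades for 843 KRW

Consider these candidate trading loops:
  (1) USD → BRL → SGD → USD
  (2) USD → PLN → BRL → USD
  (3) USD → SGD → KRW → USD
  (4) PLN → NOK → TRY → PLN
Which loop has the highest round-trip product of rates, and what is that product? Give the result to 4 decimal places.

1.2164

(1) 4.88 × 0.292 × 0.754 = 1.07442
(2) 3.6 × 1.45 × 0.219 = 1.14318
(3) 1.39 × 843 × 0.000911 = 1.06748
(4) 2.65 × 3.21 × 0.143 = 1.21643
Highest is cycle (4) at 1.2164 (>1, arbitrage).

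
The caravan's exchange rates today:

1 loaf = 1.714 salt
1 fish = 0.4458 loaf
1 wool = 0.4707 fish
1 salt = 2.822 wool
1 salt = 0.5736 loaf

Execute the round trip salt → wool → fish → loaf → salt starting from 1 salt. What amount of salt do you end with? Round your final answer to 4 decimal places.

1 salt × 2.822 = 2.822 wool
2.822 wool × 0.4707 = 1.3283154 fish
1.3283154 fish × 0.4458 = 0.59216300532 loaf
0.59216300532 loaf × 1.714 = 1.01496739111848 salt

1.0150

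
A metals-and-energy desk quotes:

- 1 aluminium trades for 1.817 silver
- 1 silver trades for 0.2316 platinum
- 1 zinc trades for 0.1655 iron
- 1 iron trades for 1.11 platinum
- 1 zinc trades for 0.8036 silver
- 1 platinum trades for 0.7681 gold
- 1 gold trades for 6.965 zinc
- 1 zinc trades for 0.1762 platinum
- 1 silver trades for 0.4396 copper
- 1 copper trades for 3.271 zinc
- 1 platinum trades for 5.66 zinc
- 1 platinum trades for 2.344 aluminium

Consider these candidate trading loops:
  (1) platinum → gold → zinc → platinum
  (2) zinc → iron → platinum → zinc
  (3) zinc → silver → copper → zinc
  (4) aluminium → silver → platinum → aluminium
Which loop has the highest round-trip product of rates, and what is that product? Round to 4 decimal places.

(1) 0.7681 × 6.965 × 0.1762 = 0.94264
(2) 0.1655 × 1.11 × 5.66 = 1.03977
(3) 0.8036 × 0.4396 × 3.271 = 1.15552
(4) 1.817 × 0.2316 × 2.344 = 0.98640
Highest is cycle (3) at 1.1555 (>1, arbitrage).

1.1555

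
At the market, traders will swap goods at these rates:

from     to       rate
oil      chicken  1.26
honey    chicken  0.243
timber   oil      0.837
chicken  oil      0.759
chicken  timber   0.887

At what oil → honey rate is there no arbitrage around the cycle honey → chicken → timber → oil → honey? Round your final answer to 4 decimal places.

Known legs of the cycle: 0.243 × 0.887 × 0.837 = 0.180407817
For no arbitrage the full-cycle product must be 1, so the missing rate is 1 / 0.180407817 ≈ 5.542997.

5.5430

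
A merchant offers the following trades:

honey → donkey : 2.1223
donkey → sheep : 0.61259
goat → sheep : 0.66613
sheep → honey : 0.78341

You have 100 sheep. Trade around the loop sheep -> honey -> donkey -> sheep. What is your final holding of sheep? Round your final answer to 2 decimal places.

100 sheep × 0.78341 = 78.341 honey
78.341 honey × 2.1223 = 166.2631043 donkey
166.2631043 donkey × 0.61259 = 101.851115063137 sheep

101.85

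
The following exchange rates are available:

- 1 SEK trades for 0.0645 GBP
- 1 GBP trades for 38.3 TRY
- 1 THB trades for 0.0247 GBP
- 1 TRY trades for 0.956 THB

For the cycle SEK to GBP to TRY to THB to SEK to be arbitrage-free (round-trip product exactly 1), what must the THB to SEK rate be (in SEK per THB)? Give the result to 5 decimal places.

Known legs of the cycle: 0.0645 × 38.3 × 0.956 = 2.3616546
For no arbitrage the full-cycle product must be 1, so the missing rate is 1 / 2.3616546 ≈ 0.4234319.

0.42343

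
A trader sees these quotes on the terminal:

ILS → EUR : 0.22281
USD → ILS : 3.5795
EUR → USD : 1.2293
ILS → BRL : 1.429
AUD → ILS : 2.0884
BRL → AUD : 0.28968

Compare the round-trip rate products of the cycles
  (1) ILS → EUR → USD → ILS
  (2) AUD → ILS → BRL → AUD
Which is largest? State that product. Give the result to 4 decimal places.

0.9804

(1) 0.22281 × 1.2293 × 3.5795 = 0.98043
(2) 2.0884 × 1.429 × 0.28968 = 0.86450
Highest is cycle (1) at 0.9804 (≤1, no arbitrage).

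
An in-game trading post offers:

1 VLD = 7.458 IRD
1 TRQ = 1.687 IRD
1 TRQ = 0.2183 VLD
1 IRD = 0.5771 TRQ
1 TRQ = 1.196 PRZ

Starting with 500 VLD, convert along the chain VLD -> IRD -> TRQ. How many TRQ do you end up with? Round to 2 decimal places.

2152.01

500 VLD × 7.458 = 3729 IRD
3729 IRD × 0.5771 = 2152.0059 TRQ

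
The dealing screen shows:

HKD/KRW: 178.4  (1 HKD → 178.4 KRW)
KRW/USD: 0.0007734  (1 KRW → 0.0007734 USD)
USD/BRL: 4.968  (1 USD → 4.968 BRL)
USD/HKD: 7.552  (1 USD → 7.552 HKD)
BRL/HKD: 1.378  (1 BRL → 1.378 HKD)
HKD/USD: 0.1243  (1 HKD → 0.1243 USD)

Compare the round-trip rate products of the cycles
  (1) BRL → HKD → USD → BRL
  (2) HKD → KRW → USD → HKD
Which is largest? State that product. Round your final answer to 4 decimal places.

1.0420

(1) 1.378 × 0.1243 × 4.968 = 0.85095
(2) 178.4 × 0.0007734 × 7.552 = 1.04198
Highest is cycle (2) at 1.0420 (>1, arbitrage).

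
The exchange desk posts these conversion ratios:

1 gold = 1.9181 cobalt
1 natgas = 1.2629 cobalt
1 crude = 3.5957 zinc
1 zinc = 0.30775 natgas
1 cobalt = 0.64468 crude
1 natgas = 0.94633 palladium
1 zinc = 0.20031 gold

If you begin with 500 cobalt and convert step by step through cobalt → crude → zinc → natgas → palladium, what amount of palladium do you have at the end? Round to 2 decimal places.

337.55

500 cobalt × 0.64468 = 322.34 crude
322.34 crude × 3.5957 = 1159.037938 zinc
1159.037938 zinc × 0.30775 = 356.6939254195 natgas
356.6939254195 natgas × 0.94633 = 337.550162442235435 palladium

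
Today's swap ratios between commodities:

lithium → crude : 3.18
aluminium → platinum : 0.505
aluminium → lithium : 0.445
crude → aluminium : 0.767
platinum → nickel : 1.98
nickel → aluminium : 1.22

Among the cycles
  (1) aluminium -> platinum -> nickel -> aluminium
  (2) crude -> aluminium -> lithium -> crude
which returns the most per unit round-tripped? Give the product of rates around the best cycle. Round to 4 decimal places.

(1) 0.505 × 1.98 × 1.22 = 1.21988
(2) 0.767 × 0.445 × 3.18 = 1.08538
Highest is cycle (1) at 1.2199 (>1, arbitrage).

1.2199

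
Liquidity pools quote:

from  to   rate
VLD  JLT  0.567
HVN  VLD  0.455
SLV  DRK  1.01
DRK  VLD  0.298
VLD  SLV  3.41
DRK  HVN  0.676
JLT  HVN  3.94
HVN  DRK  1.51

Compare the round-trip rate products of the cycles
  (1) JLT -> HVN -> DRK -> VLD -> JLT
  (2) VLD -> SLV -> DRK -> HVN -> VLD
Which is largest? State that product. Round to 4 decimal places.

(1) 3.94 × 1.51 × 0.298 × 0.567 = 1.00525
(2) 3.41 × 1.01 × 0.676 × 0.455 = 1.05934
Highest is cycle (2) at 1.0593 (>1, arbitrage).

1.0593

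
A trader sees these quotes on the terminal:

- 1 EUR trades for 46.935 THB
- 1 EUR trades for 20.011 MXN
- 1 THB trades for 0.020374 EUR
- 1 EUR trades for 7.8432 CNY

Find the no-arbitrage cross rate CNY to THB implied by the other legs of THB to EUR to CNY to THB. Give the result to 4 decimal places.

6.2579

Known legs of the cycle: 0.020374 × 7.8432 = 0.1597973568
For no arbitrage the full-cycle product must be 1, so the missing rate is 1 / 0.1597973568 ≈ 6.257926.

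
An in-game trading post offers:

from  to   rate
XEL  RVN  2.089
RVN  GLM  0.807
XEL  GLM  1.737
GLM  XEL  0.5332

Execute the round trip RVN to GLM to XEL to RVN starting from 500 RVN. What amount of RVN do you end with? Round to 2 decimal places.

500 RVN × 0.807 = 403.5 GLM
403.5 GLM × 0.5332 = 215.1462 XEL
215.1462 XEL × 2.089 = 449.4404118 RVN

449.44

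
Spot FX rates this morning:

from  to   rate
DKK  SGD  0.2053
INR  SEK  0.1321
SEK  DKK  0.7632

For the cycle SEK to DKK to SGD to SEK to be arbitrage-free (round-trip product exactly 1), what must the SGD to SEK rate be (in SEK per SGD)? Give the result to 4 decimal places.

6.3822

Known legs of the cycle: 0.7632 × 0.2053 = 0.15668496
For no arbitrage the full-cycle product must be 1, so the missing rate is 1 / 0.15668496 ≈ 6.382233.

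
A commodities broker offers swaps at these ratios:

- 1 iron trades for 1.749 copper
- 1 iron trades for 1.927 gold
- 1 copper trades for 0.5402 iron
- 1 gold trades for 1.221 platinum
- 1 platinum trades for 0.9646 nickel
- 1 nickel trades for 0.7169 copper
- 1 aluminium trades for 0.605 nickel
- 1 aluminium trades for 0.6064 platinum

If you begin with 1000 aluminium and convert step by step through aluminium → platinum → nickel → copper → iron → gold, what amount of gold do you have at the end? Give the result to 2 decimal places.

1000 aluminium × 0.6064 = 606.4 platinum
606.4 platinum × 0.9646 = 584.93344 nickel
584.93344 nickel × 0.7169 = 419.338783136 copper
419.338783136 copper × 0.5402 = 226.5268106500672 iron
226.5268106500672 iron × 1.927 = 436.5171641226794944 gold

436.52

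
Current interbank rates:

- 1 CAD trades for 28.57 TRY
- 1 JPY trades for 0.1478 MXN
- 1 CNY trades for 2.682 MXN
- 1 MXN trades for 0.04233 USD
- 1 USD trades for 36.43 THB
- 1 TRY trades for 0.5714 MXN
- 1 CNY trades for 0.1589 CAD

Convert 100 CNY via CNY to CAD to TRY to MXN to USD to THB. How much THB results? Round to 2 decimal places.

400.02

100 CNY × 0.1589 = 15.89 CAD
15.89 CAD × 28.57 = 453.9773 TRY
453.9773 TRY × 0.5714 = 259.40262922 MXN
259.40262922 MXN × 0.04233 = 10.9805132948826 USD
10.9805132948826 USD × 36.43 = 400.020099332573118 THB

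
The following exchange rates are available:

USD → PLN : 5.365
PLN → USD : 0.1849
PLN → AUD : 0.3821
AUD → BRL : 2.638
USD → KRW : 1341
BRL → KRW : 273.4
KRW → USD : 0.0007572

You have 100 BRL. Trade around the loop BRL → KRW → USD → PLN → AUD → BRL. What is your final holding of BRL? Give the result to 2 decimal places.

100 BRL × 273.4 = 27340 KRW
27340 KRW × 0.0007572 = 20.701848 USD
20.701848 USD × 5.365 = 111.06541452 PLN
111.06541452 PLN × 0.3821 = 42.438094888092 AUD
42.438094888092 AUD × 2.638 = 111.951694314786696 BRL

111.95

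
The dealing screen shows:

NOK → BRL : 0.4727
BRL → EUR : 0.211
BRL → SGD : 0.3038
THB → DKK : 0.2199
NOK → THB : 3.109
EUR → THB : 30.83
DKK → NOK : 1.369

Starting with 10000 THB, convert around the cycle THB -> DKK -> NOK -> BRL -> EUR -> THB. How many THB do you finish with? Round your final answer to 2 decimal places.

9257.00

10000 THB × 0.2199 = 2199 DKK
2199 DKK × 1.369 = 3010.431 NOK
3010.431 NOK × 0.4727 = 1423.0307337 BRL
1423.0307337 BRL × 0.211 = 300.2594848107 EUR
300.2594848107 EUR × 30.83 = 9256.999916713881 THB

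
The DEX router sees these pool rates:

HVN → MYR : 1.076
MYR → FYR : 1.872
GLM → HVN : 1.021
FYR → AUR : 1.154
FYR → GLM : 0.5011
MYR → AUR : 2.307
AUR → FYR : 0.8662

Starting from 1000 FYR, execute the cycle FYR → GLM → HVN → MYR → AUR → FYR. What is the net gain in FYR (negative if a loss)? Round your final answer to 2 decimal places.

100.09

1000 FYR × 0.5011 = 501.1 GLM
501.1 GLM × 1.021 = 511.6231 HVN
511.6231 HVN × 1.076 = 550.5064556 MYR
550.5064556 MYR × 2.307 = 1270.0183930692 AUR
1270.0183930692 AUR × 0.8662 = 1100.08993207654104 FYR
Net change: 1100.08993207654104 − 1000 = 100.08993207654104 FYR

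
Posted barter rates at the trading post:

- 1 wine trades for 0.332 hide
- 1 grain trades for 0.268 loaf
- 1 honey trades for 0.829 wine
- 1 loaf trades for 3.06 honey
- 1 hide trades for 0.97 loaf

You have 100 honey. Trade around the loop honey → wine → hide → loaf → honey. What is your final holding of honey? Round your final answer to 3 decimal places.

100 honey × 0.829 = 82.9 wine
82.9 wine × 0.332 = 27.5228 hide
27.5228 hide × 0.97 = 26.697116 loaf
26.697116 loaf × 3.06 = 81.69317496 honey

81.693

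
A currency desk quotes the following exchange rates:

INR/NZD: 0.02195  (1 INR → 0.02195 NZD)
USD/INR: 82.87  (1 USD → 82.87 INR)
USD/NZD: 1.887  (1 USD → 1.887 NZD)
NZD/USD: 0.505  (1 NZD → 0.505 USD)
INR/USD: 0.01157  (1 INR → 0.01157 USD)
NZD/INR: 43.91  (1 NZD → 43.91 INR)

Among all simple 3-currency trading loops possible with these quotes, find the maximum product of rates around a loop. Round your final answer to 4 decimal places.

0.9587

NZD→INR→USD→NZD: 43.91 × 0.01157 × 1.887 = 0.95867
NZD→USD→INR→NZD: 0.505 × 82.87 × 0.02195 = 0.91859
Maximum is NZD→INR→USD→NZD at 0.9587; no arbitrage — every cycle loses value.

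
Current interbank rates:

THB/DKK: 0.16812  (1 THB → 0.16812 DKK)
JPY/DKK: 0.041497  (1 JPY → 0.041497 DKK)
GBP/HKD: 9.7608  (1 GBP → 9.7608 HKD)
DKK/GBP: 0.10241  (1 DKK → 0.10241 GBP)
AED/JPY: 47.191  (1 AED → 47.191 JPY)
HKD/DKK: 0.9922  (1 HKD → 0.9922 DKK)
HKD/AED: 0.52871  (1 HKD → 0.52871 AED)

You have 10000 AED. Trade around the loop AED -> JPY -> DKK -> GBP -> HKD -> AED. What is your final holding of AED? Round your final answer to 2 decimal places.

10000 AED × 47.191 = 471910 JPY
471910 JPY × 0.041497 = 19582.84927 DKK
19582.84927 DKK × 0.10241 = 2005.4795937407 GBP
2005.4795937407 GBP × 9.7608 = 19575.08521858422456 HKD
19575.08521858422456 HKD × 0.52871 = 10349.5433059176653671176 AED

10349.54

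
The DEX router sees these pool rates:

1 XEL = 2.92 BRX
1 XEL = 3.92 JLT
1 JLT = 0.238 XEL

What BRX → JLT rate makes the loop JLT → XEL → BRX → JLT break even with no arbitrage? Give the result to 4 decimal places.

Known legs of the cycle: 0.238 × 2.92 = 0.69496
For no arbitrage the full-cycle product must be 1, so the missing rate is 1 / 0.69496 ≈ 1.438932.

1.4389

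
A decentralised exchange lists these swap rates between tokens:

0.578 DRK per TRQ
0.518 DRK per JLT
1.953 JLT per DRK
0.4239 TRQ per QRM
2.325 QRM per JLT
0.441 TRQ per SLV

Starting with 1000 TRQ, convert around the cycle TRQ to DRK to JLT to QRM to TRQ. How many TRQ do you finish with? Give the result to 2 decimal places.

1000 TRQ × 0.578 = 578 DRK
578 DRK × 1.953 = 1128.834 JLT
1128.834 JLT × 2.325 = 2624.53905 QRM
2624.53905 QRM × 0.4239 = 1112.542103295 TRQ

1112.54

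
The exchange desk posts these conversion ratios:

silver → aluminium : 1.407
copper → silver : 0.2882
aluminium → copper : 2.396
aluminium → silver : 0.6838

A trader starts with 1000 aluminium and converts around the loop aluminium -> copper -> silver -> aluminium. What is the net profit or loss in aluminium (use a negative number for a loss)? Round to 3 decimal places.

1000 aluminium × 2.396 = 2396 copper
2396 copper × 0.2882 = 690.5272 silver
690.5272 silver × 1.407 = 971.5717704 aluminium
Net change: 971.5717704 − 1000 = -28.4282296 aluminium

-28.428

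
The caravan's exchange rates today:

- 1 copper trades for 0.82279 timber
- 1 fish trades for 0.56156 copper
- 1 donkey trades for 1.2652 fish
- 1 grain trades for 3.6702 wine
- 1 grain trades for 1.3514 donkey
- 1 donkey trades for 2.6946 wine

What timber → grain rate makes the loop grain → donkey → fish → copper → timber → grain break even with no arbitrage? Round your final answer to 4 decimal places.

Known legs of the cycle: 1.3514 × 1.2652 × 0.56156 × 0.82279 = 0.790002140372815072
For no arbitrage the full-cycle product must be 1, so the missing rate is 1 / 0.790002140372815072 ≈ 1.265819.

1.2658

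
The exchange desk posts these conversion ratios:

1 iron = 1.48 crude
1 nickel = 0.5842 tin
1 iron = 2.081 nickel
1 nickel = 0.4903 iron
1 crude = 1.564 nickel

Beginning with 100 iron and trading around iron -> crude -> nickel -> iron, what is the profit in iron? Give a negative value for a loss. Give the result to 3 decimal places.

100 iron × 1.48 = 148 crude
148 crude × 1.564 = 231.472 nickel
231.472 nickel × 0.4903 = 113.4907216 iron
Net change: 113.4907216 − 100 = 13.4907216 iron

13.491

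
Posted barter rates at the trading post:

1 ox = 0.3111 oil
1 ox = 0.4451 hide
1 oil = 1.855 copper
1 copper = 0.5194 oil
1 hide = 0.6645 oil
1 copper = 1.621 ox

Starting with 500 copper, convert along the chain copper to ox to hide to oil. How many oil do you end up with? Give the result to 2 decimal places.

500 copper × 1.621 = 810.5 ox
810.5 ox × 0.4451 = 360.75355 hide
360.75355 hide × 0.6645 = 239.720733975 oil

239.72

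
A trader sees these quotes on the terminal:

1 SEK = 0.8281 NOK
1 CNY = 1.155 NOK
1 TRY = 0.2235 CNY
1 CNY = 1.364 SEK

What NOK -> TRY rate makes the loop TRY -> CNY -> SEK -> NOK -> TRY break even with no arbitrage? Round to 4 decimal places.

Known legs of the cycle: 0.2235 × 1.364 × 0.8281 = 0.2524495974
For no arbitrage the full-cycle product must be 1, so the missing rate is 1 / 0.2524495974 ≈ 3.961187.

3.9612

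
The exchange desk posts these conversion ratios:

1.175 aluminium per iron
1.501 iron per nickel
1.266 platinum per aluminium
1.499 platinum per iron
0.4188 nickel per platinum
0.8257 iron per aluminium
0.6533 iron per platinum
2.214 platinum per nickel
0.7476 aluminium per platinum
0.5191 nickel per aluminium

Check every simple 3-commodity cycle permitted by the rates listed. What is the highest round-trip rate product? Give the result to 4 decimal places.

aluminium→platinum→iron→aluminium: 1.266 × 0.6533 × 1.175 = 0.97182
nickel→iron→platinum→nickel: 1.501 × 1.499 × 0.4188 = 0.94230
aluminium→iron→platinum→aluminium: 0.8257 × 1.499 × 0.7476 = 0.92532
aluminium→nickel→iron→aluminium: 0.5191 × 1.501 × 1.175 = 0.91552
aluminium→nickel→platinum→aluminium: 0.5191 × 2.214 × 0.7476 = 0.85921
Maximum is aluminium→platinum→iron→aluminium at 0.9718; no arbitrage — every cycle loses value.

0.9718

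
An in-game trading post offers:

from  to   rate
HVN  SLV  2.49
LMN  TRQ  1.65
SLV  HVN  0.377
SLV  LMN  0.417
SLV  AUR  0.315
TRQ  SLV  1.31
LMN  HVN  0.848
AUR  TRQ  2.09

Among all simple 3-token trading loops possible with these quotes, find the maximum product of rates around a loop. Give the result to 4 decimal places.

SLV→LMN→TRQ→SLV: 0.417 × 1.65 × 1.31 = 0.90135
HVN→SLV→LMN→HVN: 2.49 × 0.417 × 0.848 = 0.88050
SLV→AUR→TRQ→SLV: 0.315 × 2.09 × 1.31 = 0.86244
Maximum is SLV→LMN→TRQ→SLV at 0.9013; no arbitrage — every cycle loses value.

0.9013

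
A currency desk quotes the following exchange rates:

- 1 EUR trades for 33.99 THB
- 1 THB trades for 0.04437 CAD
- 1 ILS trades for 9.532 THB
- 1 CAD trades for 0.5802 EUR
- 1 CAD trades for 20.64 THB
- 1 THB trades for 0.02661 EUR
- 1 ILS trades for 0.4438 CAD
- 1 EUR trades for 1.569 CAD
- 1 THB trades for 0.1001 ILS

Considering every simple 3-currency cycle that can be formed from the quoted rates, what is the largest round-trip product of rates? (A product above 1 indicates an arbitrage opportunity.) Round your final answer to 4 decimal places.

THB→ILS→CAD→THB: 0.1001 × 0.4438 × 20.64 = 0.91692
EUR→THB→CAD→EUR: 33.99 × 0.04437 × 0.5802 = 0.87502
EUR→CAD→THB→EUR: 1.569 × 20.64 × 0.02661 = 0.86174
Maximum is THB→ILS→CAD→THB at 0.9169; no arbitrage — every cycle loses value.

0.9169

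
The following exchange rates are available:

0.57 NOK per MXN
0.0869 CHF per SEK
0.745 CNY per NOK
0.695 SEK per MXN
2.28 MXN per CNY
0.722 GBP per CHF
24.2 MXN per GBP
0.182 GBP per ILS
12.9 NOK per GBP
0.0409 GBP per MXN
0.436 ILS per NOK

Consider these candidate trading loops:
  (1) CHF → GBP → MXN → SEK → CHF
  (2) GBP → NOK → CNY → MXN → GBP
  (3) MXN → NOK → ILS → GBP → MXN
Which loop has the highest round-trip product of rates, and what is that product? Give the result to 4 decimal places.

(1) 0.722 × 24.2 × 0.695 × 0.0869 = 1.05525
(2) 12.9 × 0.745 × 2.28 × 0.0409 = 0.89620
(3) 0.57 × 0.436 × 0.182 × 24.2 = 1.09458
Highest is cycle (3) at 1.0946 (>1, arbitrage).

1.0946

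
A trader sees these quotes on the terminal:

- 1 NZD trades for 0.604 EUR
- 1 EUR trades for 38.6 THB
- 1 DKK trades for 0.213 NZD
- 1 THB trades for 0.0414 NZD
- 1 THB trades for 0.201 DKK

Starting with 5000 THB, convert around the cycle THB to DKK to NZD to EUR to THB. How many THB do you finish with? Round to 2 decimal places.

4990.80

5000 THB × 0.201 = 1005 DKK
1005 DKK × 0.213 = 214.065 NZD
214.065 NZD × 0.604 = 129.29526 EUR
129.29526 EUR × 38.6 = 4990.797036 THB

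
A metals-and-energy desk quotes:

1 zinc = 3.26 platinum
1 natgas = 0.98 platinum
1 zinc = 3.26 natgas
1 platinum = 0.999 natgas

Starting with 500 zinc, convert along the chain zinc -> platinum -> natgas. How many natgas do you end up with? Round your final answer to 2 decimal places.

1628.37

500 zinc × 3.26 = 1630 platinum
1630 platinum × 0.999 = 1628.37 natgas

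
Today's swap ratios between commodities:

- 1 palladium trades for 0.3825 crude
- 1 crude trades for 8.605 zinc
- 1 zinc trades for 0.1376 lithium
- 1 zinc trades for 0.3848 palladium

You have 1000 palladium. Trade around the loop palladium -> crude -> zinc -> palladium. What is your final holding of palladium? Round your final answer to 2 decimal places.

1266.54

1000 palladium × 0.3825 = 382.5 crude
382.5 crude × 8.605 = 3291.4125 zinc
3291.4125 zinc × 0.3848 = 1266.53553 palladium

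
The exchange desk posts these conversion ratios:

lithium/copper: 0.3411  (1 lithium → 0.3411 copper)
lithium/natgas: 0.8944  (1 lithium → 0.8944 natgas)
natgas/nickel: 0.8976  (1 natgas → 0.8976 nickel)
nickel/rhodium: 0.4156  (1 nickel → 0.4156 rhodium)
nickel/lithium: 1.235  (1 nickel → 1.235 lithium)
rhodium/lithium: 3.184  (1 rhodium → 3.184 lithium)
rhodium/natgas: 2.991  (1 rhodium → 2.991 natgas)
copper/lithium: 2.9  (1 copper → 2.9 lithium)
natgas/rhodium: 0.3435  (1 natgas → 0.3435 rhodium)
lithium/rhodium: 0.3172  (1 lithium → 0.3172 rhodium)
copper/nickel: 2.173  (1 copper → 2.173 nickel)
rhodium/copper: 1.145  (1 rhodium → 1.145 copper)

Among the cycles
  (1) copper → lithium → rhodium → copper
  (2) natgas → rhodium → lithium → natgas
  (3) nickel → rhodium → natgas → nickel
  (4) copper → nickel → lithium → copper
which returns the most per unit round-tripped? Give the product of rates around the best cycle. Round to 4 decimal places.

1.1158

(1) 2.9 × 0.3172 × 1.145 = 1.05326
(2) 0.3435 × 3.184 × 0.8944 = 0.97821
(3) 0.4156 × 2.991 × 0.8976 = 1.11577
(4) 2.173 × 1.235 × 0.3411 = 0.91539
Highest is cycle (3) at 1.1158 (>1, arbitrage).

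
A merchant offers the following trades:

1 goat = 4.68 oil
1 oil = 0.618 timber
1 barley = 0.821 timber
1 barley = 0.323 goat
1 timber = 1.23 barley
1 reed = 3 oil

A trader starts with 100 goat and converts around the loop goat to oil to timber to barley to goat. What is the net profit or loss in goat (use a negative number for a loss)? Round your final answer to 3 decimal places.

100 goat × 4.68 = 468 oil
468 oil × 0.618 = 289.224 timber
289.224 timber × 1.23 = 355.74552 barley
355.74552 barley × 0.323 = 114.90580296 goat
Net change: 114.90580296 − 100 = 14.90580296 goat

14.906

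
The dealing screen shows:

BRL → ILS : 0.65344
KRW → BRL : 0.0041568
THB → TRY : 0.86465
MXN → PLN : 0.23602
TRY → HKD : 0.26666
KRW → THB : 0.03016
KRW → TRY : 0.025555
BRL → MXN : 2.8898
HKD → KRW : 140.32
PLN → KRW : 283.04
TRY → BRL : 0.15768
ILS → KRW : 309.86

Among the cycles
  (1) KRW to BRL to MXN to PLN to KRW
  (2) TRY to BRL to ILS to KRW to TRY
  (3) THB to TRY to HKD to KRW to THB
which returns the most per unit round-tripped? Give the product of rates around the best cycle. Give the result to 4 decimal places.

0.9758

(1) 0.0041568 × 2.8898 × 0.23602 × 283.04 = 0.80246
(2) 0.15768 × 0.65344 × 309.86 × 0.025555 = 0.81588
(3) 0.86465 × 0.26666 × 140.32 × 0.03016 = 0.97577
Highest is cycle (3) at 0.9758 (≤1, no arbitrage).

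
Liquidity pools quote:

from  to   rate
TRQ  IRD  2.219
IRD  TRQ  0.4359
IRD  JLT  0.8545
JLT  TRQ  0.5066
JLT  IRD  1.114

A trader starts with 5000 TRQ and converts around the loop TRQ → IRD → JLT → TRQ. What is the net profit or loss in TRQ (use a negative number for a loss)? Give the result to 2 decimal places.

5000 TRQ × 2.219 = 11095 IRD
11095 IRD × 0.8545 = 9480.6775 JLT
9480.6775 JLT × 0.5066 = 4802.9112215 TRQ
Net change: 4802.9112215 − 5000 = -197.0887785 TRQ

-197.09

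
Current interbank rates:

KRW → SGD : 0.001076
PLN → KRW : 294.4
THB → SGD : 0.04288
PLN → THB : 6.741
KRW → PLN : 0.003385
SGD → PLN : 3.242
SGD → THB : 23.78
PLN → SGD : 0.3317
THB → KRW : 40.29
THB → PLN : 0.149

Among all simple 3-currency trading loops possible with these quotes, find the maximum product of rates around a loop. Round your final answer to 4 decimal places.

THB→PLN→SGD→THB: 0.149 × 0.3317 × 23.78 = 1.17529
KRW→SGD→THB→KRW: 0.001076 × 23.78 × 40.29 = 1.03091
KRW→SGD→PLN→KRW: 0.001076 × 3.242 × 294.4 = 1.02698
THB→SGD→PLN→THB: 0.04288 × 3.242 × 6.741 = 0.93711
KRW→PLN→THB→KRW: 0.003385 × 6.741 × 40.29 = 0.91935
Maximum is THB→PLN→SGD→THB at 1.1753; arbitrage exists.

1.1753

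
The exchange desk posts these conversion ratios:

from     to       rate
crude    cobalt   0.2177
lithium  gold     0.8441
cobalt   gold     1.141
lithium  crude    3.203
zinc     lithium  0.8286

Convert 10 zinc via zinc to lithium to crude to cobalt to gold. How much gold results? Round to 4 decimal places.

10 zinc × 0.8286 = 8.286 lithium
8.286 lithium × 3.203 = 26.540058 crude
26.540058 crude × 0.2177 = 5.7777706266 cobalt
5.7777706266 cobalt × 1.141 = 6.5924362849506 gold

6.5924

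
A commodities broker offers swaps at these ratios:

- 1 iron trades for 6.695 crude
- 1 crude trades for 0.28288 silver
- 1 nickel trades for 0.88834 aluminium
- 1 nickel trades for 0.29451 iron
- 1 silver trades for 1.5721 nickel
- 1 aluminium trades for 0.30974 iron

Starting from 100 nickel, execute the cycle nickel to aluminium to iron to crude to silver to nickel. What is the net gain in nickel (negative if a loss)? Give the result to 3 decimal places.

100 nickel × 0.88834 = 88.834 aluminium
88.834 aluminium × 0.30974 = 27.51544316 iron
27.51544316 iron × 6.695 = 184.2158919562 crude
184.2158919562 crude × 0.28288 = 52.110991516569856 silver
52.110991516569856 silver × 1.5721 = 81.9236897631994706176 nickel
Net change: 81.9236897631994706176 − 100 = -18.0763102368005293824 nickel

-18.076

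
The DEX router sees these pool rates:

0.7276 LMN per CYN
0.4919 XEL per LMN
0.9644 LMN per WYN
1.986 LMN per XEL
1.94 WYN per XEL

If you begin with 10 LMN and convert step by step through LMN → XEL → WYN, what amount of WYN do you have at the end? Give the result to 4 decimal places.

9.5429

10 LMN × 0.4919 = 4.919 XEL
4.919 XEL × 1.94 = 9.54286 WYN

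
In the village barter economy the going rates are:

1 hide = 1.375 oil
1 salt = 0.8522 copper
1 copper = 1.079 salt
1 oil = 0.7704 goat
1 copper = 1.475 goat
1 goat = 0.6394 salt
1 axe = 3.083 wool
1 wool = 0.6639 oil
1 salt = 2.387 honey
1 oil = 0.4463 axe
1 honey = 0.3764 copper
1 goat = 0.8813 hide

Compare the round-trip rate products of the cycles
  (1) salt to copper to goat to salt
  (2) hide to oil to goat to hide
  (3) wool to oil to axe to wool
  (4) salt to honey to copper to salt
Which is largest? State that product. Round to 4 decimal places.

(1) 0.8522 × 1.475 × 0.6394 = 0.80372
(2) 1.375 × 0.7704 × 0.8813 = 0.93356
(3) 0.6639 × 0.4463 × 3.083 = 0.91349
(4) 2.387 × 0.3764 × 1.079 = 0.96945
Highest is cycle (4) at 0.9694 (≤1, no arbitrage).

0.9694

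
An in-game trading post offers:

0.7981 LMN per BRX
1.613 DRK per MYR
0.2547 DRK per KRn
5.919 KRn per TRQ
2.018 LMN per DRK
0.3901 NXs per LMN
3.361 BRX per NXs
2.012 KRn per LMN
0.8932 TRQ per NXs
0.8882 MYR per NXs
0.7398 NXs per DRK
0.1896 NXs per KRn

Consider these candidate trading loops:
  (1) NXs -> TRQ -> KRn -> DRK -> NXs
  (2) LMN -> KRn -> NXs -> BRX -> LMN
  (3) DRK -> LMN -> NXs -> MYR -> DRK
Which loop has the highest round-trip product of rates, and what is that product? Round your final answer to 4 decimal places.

1.1278

(1) 0.8932 × 5.919 × 0.2547 × 0.7398 = 0.99619
(2) 2.012 × 0.1896 × 3.361 × 0.7981 = 1.02327
(3) 2.018 × 0.3901 × 0.8882 × 1.613 = 1.12783
Highest is cycle (3) at 1.1278 (>1, arbitrage).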